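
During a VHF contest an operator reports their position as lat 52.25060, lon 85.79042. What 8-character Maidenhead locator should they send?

NO22vg40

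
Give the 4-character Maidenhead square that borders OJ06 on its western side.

Longitude square 0; −1 → -1, wraps to 9, carry into field.
Longitude field O = 14; −1 → 13 = N.
The latitude characters are unchanged.

NJ96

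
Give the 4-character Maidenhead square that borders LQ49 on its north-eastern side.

Longitude square 4; +1 → 5.
Latitude square 9; +1 → 10, wraps to 0, carry into field.
Latitude field Q = 16; +1 → 17 = R.

LR50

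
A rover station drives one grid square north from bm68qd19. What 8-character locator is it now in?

BM68qe10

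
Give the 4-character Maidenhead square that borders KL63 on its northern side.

KL64

Latitude square 3; +1 → 4.
The longitude characters are unchanged.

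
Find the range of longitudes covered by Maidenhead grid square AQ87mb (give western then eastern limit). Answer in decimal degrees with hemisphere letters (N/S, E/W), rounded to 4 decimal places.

163.0000° W, 162.9167° W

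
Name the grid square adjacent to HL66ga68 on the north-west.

Longitude extended square 6; −1 → 5.
Latitude extended square 8; +1 → 9.

HL66ga59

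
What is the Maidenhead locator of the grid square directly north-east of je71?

JE82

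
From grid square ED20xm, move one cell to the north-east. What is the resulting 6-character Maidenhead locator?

ED30an

Longitude subsquare x = 23; +1 → 24, wraps to 0 = a, carry into square.
Longitude square 2; +1 → 3.
Latitude subsquare m = 12; +1 → 13 = n.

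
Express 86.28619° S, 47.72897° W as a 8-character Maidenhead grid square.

Add 180° to longitude and 90° to latitude: 132.27103, 3.71381.
Field: 132.27103/20 → 6 → G, 3.71381/10 → 0 → A; chars GA.
Square: 12.27103/2 → 6, 3.71381/1 → 3; chars 63.
Subsquare: 0.27103/0.0833333 → 3 → d, 0.71381/0.0416667 → 17 → r; chars dr.
Extended square: 0.02103/0.00833333 → 2, 0.00548/0.00416667 → 1; chars 21.

GA63dr21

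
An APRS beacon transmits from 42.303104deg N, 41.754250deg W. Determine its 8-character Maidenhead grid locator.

GN92ch92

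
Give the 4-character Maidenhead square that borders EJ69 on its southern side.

EJ68

Latitude square 9; −1 → 8.
The longitude characters are unchanged.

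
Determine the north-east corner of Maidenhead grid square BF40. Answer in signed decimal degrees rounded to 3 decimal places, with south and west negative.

-39.000, -150.000

Field B=1, F=5: +1·20° lon, +5·10° lat → SW at lon -160°, lat -40°.
Square 4, 0: +4·2° lon, +0·1° lat → SW at lon -152°, lat -40°.
Cell spans 2° lon × 1° lat. NE corner is SW corner plus one full cell.
latitude -39.000, longitude -150.000.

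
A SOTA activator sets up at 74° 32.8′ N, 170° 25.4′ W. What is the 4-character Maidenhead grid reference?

AQ44

Offset from 180°W / 90°S: lon 9.58°, lat 164.55°.
Field: lon ⌊9.58/20⌋ = 0 → A; lat ⌊164.55/10⌋ = 16 → Q.
Square: lon ⌊9.58/2⌋ = 4; lat ⌊4.55/1⌋ = 4.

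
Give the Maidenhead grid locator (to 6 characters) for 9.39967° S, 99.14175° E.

Offset from 180°W / 90°S: lon 279.1418°, lat 80.6003°.
Field: 279.1418/20 → 13 → N, 80.6003/10 → 8 → I; chars NI.
Square: 19.1418/2 → 9, 0.6003/1 → 0; chars 90.
Subsquare: 1.1418/0.0833333 → 13 → n, 0.6003/0.0416667 → 14 → o; chars no.

NI90no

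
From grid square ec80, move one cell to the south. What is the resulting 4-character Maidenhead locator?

Latitude square 0; −1 → -1, wraps to 9, carry into field.
Latitude field C = 2; −1 → 1 = B.
The longitude characters are unchanged.

EB89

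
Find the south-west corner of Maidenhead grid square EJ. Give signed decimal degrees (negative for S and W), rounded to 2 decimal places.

0.00, -100.00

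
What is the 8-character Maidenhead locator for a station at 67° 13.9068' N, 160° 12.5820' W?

Add 180° to longitude and 90° to latitude: 19.79030, 157.23178.
Field: 19.79030/20 → 0 → A, 157.23178/10 → 15 → P; chars AP.
Square: 19.79030/2 → 9, 7.23178/1 → 7; chars 97.
Subsquare: 1.79030/0.0833333 → 21 → v, 0.23178/0.0416667 → 5 → f; chars vf.
Extended square: 0.04030/0.00833333 → 4, 0.02345/0.00416667 → 5; chars 45.

AP97vf45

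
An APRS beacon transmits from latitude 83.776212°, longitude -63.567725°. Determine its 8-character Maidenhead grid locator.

FR83fs16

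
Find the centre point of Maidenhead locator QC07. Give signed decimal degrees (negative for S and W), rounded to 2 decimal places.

-62.50, 141.00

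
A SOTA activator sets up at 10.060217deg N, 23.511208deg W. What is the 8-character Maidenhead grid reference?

Add 180° to longitude and 90° to latitude: 156.48879, 100.06022.
Field: lon ⌊156.48879/20⌋ = 7 → H; lat ⌊100.06022/10⌋ = 10 → K.
Square: lon ⌊16.48879/2⌋ = 8; lat ⌊0.06022/1⌋ = 0.
Subsquare: lon ⌊0.48879/0.0833333⌋ = 5 → f; lat ⌊0.06022/0.0416667⌋ = 1 → b.
Extended square: lon ⌊0.07213/0.00833333⌋ = 8; lat ⌊0.01855/0.00416667⌋ = 4.

HK80fb84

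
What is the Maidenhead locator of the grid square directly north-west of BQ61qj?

BQ61pk

Longitude subsquare q = 16; −1 → 15 = p.
Latitude subsquare j = 9; +1 → 10 = k.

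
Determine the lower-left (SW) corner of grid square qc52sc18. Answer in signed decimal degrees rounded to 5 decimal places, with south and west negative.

-67.88333, 151.50833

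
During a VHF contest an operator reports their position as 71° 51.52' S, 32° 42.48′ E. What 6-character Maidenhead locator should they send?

KB68id

Shift to the Maidenhead origin (180°W, 90°S): lon 212.7080, lat 18.1413.
Field: lon ⌊212.7080/20⌋ = 10 → K; lat ⌊18.1413/10⌋ = 1 → B.
Square: lon ⌊12.7080/2⌋ = 6; lat ⌊8.1413/1⌋ = 8.
Subsquare: lon ⌊0.7080/0.0833333⌋ = 8 → i; lat ⌊0.1413/0.0416667⌋ = 3 → d.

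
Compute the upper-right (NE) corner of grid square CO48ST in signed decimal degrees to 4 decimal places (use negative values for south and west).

58.8333, -130.4167

Field C=2, O=14: +2·20° lon, +14·10° lat → SW at lon -140°, lat 50°.
Square 4, 8: +4·2° lon, +8·1° lat → SW at lon -132°, lat 58°.
Subsquare s=18, t=19: +18·0.0833333° lon, +19·0.0416667° lat → SW at lon -130.5°, lat 58.7917°.
Cell spans 0.0833333° lon × 0.0416667° lat. NE corner is SW corner plus one full cell.
latitude 58.8333, longitude -130.4167.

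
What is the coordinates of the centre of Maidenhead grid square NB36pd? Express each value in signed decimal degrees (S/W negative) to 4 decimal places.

Field N=13, B=1: +13·20° lon, +1·10° lat → SW at lon 80°, lat -80°.
Square 3, 6: +3·2° lon, +6·1° lat → SW at lon 86°, lat -74°.
Subsquare p=15, d=3: +15·0.0833333° lon, +3·0.0416667° lat → SW at lon 87.25°, lat -73.875°.
Cell spans 0.0833333° lon × 0.0416667° lat. Centre is SW corner plus half of each.
latitude -73.8542, longitude 87.2917.

-73.8542, 87.2917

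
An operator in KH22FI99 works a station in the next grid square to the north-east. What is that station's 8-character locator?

KH22gj00

Longitude extended square 9; +1 → 10, wraps to 0, carry into subsquare.
Longitude subsquare f = 5; +1 → 6 = g.
Latitude extended square 9; +1 → 10, wraps to 0, carry into subsquare.
Latitude subsquare i = 8; +1 → 9 = j.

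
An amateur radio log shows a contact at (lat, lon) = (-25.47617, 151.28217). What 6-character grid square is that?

Add 180° to longitude and 90° to latitude: 331.2822, 64.5238.
Field: 331.2822/20 → 16 → Q, 64.5238/10 → 6 → G; chars QG.
Square: 11.2822/2 → 5, 4.5238/1 → 4; chars 54.
Subsquare: 1.2822/0.0833333 → 15 → p, 0.5238/0.0416667 → 12 → m; chars pm.

QG54pm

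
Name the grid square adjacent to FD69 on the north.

FE60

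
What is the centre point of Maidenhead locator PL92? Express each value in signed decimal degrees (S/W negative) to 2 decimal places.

Field P=15, L=11: +15·20° lon, +11·10° lat → SW at lon 120°, lat 20°.
Square 9, 2: +9·2° lon, +2·1° lat → SW at lon 138°, lat 22°.
Cell spans 2° lon × 1° lat. Centre is SW corner plus half of each.
latitude 22.50, longitude 139.00.

22.50, 139.00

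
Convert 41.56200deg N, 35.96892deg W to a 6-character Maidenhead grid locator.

HN21an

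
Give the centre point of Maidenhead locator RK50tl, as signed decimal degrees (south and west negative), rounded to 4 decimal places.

Field R=17, K=10: +17·20° lon, +10·10° lat → SW at lon 160°, lat 10°.
Square 5, 0: +5·2° lon, +0·1° lat → SW at lon 170°, lat 10°.
Subsquare t=19, l=11: +19·0.0833333° lon, +11·0.0416667° lat → SW at lon 171.583°, lat 10.4583°.
Cell spans 0.0833333° lon × 0.0416667° lat. Centre is SW corner plus half of each.
latitude 10.4792, longitude 171.6250.

10.4792, 171.6250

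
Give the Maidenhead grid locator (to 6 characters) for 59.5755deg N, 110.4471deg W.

Offset from 180°W / 90°S: lon 69.5529°, lat 149.5755°.
Field (20°×10°, letters A–R): 69.5529/20 → 3 → D, 149.5755/10 → 14 → O; chars DO.
Square (2°×1°, digits 0–9): 9.5529/2 → 4, 9.5755/1 → 9; chars 49.
Subsquare (5′×2.5′, letters a–x): 1.5529/0.0833333 → 18 → s, 0.5755/0.0416667 → 13 → n; chars sn.

DO49sn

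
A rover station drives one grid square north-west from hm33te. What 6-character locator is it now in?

Longitude subsquare t = 19; −1 → 18 = s.
Latitude subsquare e = 4; +1 → 5 = f.

HM33sf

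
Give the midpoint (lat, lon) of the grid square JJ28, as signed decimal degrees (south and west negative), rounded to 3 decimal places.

Field J=9, J=9: +9·20° lon, +9·10° lat → SW at lon 0°, lat 0°.
Square 2, 8: +2·2° lon, +8·1° lat → SW at lon 4°, lat 8°.
Cell spans 2° lon × 1° lat. Centre is SW corner plus half of each.
latitude 8.500, longitude 5.000.

8.500, 5.000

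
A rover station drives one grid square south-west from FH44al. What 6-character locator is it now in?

Longitude subsquare a = 0; −1 → -1, wraps to 23 = x, carry into square.
Longitude square 4; −1 → 3.
Latitude subsquare l = 11; −1 → 10 = k.

FH34xk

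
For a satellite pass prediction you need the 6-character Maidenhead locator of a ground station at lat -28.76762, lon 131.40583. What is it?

Add 180° to longitude and 90° to latitude: 311.4058, 61.2324.
Field: 311.4058/20 → 15 → P, 61.2324/10 → 6 → G; chars PG.
Square: 11.4058/2 → 5, 1.2324/1 → 1; chars 51.
Subsquare: 1.4058/0.0833333 → 16 → q, 0.2324/0.0416667 → 5 → f; chars qf.

PG51qf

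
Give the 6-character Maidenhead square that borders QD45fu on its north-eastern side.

QD45gv

Longitude subsquare f = 5; +1 → 6 = g.
Latitude subsquare u = 20; +1 → 21 = v.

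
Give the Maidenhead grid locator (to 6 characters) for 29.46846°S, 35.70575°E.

KG70um

Offset from 180°W / 90°S: lon 215.7057°, lat 60.5315°.
Field (20°×10°, letters A–R): lon ⌊215.7057/20⌋ = 10 → K; lat ⌊60.5315/10⌋ = 6 → G.
Square (2°×1°, digits 0–9): lon ⌊15.7057/2⌋ = 7; lat ⌊0.5315/1⌋ = 0.
Subsquare (5′×2.5′, letters a–x): lon ⌊1.7057/0.0833333⌋ = 20 → u; lat ⌊0.5315/0.0416667⌋ = 12 → m.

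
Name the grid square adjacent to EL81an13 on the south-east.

EL81an22

Longitude extended square 1; +1 → 2.
Latitude extended square 3; −1 → 2.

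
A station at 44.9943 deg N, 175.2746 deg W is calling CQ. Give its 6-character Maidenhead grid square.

AN24ix

Add 180° to longitude and 90° to latitude: 4.7254, 134.9943.
Field: lon ⌊4.7254/20⌋ = 0 → A; lat ⌊134.9943/10⌋ = 13 → N.
Square: lon ⌊4.7254/2⌋ = 2; lat ⌊4.9943/1⌋ = 4.
Subsquare: lon ⌊0.7254/0.0833333⌋ = 8 → i; lat ⌊0.9943/0.0416667⌋ = 23 → x.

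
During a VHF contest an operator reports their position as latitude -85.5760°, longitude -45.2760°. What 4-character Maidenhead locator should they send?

Offset from 180°W / 90°S: lon 134.72°, lat 4.42°.
Field (20°×10°, letters A–R): lon ⌊134.72/20⌋ = 6 → G; lat ⌊4.42/10⌋ = 0 → A.
Square (2°×1°, digits 0–9): lon ⌊14.72/2⌋ = 7; lat ⌊4.42/1⌋ = 4.

GA74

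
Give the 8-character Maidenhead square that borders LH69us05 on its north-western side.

Longitude extended square 0; −1 → -1, wraps to 9, carry into subsquare.
Longitude subsquare u = 20; −1 → 19 = t.
Latitude extended square 5; +1 → 6.

LH69ts96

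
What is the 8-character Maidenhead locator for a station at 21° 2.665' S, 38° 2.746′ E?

KG98aw59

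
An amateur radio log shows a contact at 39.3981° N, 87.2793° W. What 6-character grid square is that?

EM69ij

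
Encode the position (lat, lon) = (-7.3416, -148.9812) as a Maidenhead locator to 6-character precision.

BI52mp

Offset from 180°W / 90°S: lon 31.0188°, lat 82.6584°.
Field (20°×10°, letters A–R): 31.0188/20 → 1 → B, 82.6584/10 → 8 → I; chars BI.
Square (2°×1°, digits 0–9): 11.0188/2 → 5, 2.6584/1 → 2; chars 52.
Subsquare (5′×2.5′, letters a–x): 1.0188/0.0833333 → 12 → m, 0.6584/0.0416667 → 15 → p; chars mp.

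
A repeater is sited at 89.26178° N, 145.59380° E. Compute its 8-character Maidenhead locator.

QR29tg12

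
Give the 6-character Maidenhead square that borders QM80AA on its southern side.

Latitude subsquare a = 0; −1 → -1, wraps to 23 = x, carry into square.
Latitude square 0; −1 → -1, wraps to 9, carry into field.
Latitude field M = 12; −1 → 11 = L.
The longitude characters are unchanged.

QL89ax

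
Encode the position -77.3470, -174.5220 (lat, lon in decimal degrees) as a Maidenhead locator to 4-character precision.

AB22

Shift to the Maidenhead origin (180°W, 90°S): lon 5.48, lat 12.65.
Field (20°×10°, letters A–R): lon ⌊5.48/20⌋ = 0 → A; lat ⌊12.65/10⌋ = 1 → B.
Square (2°×1°, digits 0–9): lon ⌊5.48/2⌋ = 2; lat ⌊2.65/1⌋ = 2.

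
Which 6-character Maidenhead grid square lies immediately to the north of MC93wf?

MC93wg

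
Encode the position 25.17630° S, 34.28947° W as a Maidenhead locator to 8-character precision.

HG24ut57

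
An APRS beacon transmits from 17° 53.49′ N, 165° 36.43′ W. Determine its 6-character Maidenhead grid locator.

AK77ev

Offset from 180°W / 90°S: lon 14.3928°, lat 107.8915°.
Field: lon ⌊14.3928/20⌋ = 0 → A; lat ⌊107.8915/10⌋ = 10 → K.
Square: lon ⌊14.3928/2⌋ = 7; lat ⌊7.8915/1⌋ = 7.
Subsquare: lon ⌊0.3928/0.0833333⌋ = 4 → e; lat ⌊0.8915/0.0416667⌋ = 21 → v.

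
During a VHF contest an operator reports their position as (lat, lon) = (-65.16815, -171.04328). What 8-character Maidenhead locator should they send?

AC44lt49

Offset from 180°W / 90°S: lon 8.95672°, lat 24.83185°.
Field: 8.95672/20 → 0 → A, 24.83185/10 → 2 → C; chars AC.
Square: 8.95672/2 → 4, 4.83185/1 → 4; chars 44.
Subsquare: 0.95672/0.0833333 → 11 → l, 0.83185/0.0416667 → 19 → t; chars lt.
Extended square: 0.04005/0.00833333 → 4, 0.04018/0.00416667 → 9; chars 49.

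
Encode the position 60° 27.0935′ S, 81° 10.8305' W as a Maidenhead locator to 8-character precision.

Offset from 180°W / 90°S: lon 98.81949°, lat 29.54844°.
Field: lon ⌊98.81949/20⌋ = 4 → E; lat ⌊29.54844/10⌋ = 2 → C.
Square: lon ⌊18.81949/2⌋ = 9; lat ⌊9.54844/1⌋ = 9.
Subsquare: lon ⌊0.81949/0.0833333⌋ = 9 → j; lat ⌊0.54844/0.0416667⌋ = 13 → n.
Extended square: lon ⌊0.06949/0.00833333⌋ = 8; lat ⌊0.00678/0.00416667⌋ = 1.

EC99jn81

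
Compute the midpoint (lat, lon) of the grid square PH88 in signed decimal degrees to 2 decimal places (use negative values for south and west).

-11.50, 137.00

Field P=15, H=7: +15·20° lon, +7·10° lat → SW at lon 120°, lat -20°.
Square 8, 8: +8·2° lon, +8·1° lat → SW at lon 136°, lat -12°.
Cell spans 2° lon × 1° lat. Centre is SW corner plus half of each.
latitude -11.50, longitude 137.00.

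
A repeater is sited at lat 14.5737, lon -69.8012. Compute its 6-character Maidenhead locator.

Shift to the Maidenhead origin (180°W, 90°S): lon 110.1988, lat 104.5737.
Field: lon ⌊110.1988/20⌋ = 5 → F; lat ⌊104.5737/10⌋ = 10 → K.
Square: lon ⌊10.1988/2⌋ = 5; lat ⌊4.5737/1⌋ = 4.
Subsquare: lon ⌊0.1988/0.0833333⌋ = 2 → c; lat ⌊0.5737/0.0416667⌋ = 13 → n.

FK54cn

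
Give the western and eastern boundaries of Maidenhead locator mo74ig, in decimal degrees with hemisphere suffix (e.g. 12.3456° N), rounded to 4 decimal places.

74.6667° E, 74.7500° E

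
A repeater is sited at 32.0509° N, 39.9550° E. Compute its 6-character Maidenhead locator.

KM92xb

Add 180° to longitude and 90° to latitude: 219.9550, 122.0509.
Field: lon ⌊219.9550/20⌋ = 10 → K; lat ⌊122.0509/10⌋ = 12 → M.
Square: lon ⌊19.9550/2⌋ = 9; lat ⌊2.0509/1⌋ = 2.
Subsquare: lon ⌊1.9550/0.0833333⌋ = 23 → x; lat ⌊0.0509/0.0416667⌋ = 1 → b.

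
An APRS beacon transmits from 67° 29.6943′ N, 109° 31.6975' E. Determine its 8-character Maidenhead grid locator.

OP47sl38

Offset from 180°W / 90°S: lon 289.52829°, lat 157.49491°.
Field: 289.52829/20 → 14 → O, 157.49491/10 → 15 → P; chars OP.
Square: 9.52829/2 → 4, 7.49491/1 → 7; chars 47.
Subsquare: 1.52829/0.0833333 → 18 → s, 0.49491/0.0416667 → 11 → l; chars sl.
Extended square: 0.02829/0.00833333 → 3, 0.03657/0.00416667 → 8; chars 38.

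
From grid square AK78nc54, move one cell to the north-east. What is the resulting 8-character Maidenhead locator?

AK78nc65

Longitude extended square 5; +1 → 6.
Latitude extended square 4; +1 → 5.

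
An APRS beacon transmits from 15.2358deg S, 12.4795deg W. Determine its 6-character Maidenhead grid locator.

IH34ss

Add 180° to longitude and 90° to latitude: 167.5205, 74.7642.
Field (20°×10°, letters A–R): lon ⌊167.5205/20⌋ = 8 → I; lat ⌊74.7642/10⌋ = 7 → H.
Square (2°×1°, digits 0–9): lon ⌊7.5205/2⌋ = 3; lat ⌊4.7642/1⌋ = 4.
Subsquare (5′×2.5′, letters a–x): lon ⌊1.5205/0.0833333⌋ = 18 → s; lat ⌊0.7642/0.0416667⌋ = 18 → s.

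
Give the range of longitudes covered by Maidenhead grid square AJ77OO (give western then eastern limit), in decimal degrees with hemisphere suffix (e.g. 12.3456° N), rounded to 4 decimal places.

Field A=0, J=9: +0·20° lon, +9·10° lat → SW at lon -180°, lat 0°.
Square 7, 7: +7·2° lon, +7·1° lat → SW at lon -166°, lat 7°.
Subsquare o=14, o=14: +14·0.0833333° lon, +14·0.0416667° lat → SW at lon -164.833°, lat 7.58333°.
Cell spans 0.0833333° lon × 0.0416667° lat.
west 164.8333° W, east 164.7500° W.

164.8333° W, 164.7500° W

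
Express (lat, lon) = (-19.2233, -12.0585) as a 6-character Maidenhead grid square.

IH30xs

Offset from 180°W / 90°S: lon 167.9415°, lat 70.7767°.
Field: 167.9415/20 → 8 → I, 70.7767/10 → 7 → H; chars IH.
Square: 7.9415/2 → 3, 0.7767/1 → 0; chars 30.
Subsquare: 1.9415/0.0833333 → 23 → x, 0.7767/0.0416667 → 18 → s; chars xs.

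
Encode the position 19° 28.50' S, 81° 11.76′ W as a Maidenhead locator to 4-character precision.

Offset from 180°W / 90°S: lon 98.80°, lat 70.53°.
Field: 98.80/20 → 4 → E, 70.53/10 → 7 → H; chars EH.
Square: 18.80/2 → 9, 0.53/1 → 0; chars 90.

EH90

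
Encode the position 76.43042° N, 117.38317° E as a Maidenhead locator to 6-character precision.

Offset from 180°W / 90°S: lon 297.3832°, lat 166.4304°.
Field: lon ⌊297.3832/20⌋ = 14 → O; lat ⌊166.4304/10⌋ = 16 → Q.
Square: lon ⌊17.3832/2⌋ = 8; lat ⌊6.4304/1⌋ = 6.
Subsquare: lon ⌊1.3832/0.0833333⌋ = 16 → q; lat ⌊0.4304/0.0416667⌋ = 10 → k.

OQ86qk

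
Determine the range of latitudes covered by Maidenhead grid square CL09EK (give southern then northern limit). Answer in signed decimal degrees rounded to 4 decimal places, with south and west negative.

29.4167, 29.4583

Field C=2, L=11: +2·20° lon, +11·10° lat → SW at lon -140°, lat 20°.
Square 0, 9: +0·2° lon, +9·1° lat → SW at lon -140°, lat 29°.
Subsquare e=4, k=10: +4·0.0833333° lon, +10·0.0416667° lat → SW at lon -139.667°, lat 29.4167°.
Cell spans 0.0833333° lon × 0.0416667° lat.
south 29.4167, north 29.4583.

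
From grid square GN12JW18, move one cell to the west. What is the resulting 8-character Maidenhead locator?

GN12jw08

Longitude extended square 1; −1 → 0.
The latitude characters are unchanged.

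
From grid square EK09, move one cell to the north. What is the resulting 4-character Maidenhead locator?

Latitude square 9; +1 → 10, wraps to 0, carry into field.
Latitude field K = 10; +1 → 11 = L.
The longitude characters are unchanged.

EL00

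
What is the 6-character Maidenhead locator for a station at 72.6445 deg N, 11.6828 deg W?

IQ42dp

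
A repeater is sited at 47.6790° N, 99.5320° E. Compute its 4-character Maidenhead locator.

Add 180° to longitude and 90° to latitude: 279.53, 137.68.
Field (20°×10°, letters A–R): 279.53/20 → 13 → N, 137.68/10 → 13 → N; chars NN.
Square (2°×1°, digits 0–9): 19.53/2 → 9, 7.68/1 → 7; chars 97.

NN97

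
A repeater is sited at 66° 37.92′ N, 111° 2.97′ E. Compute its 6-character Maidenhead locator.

OP56mp

Shift to the Maidenhead origin (180°W, 90°S): lon 291.0495, lat 156.6320.
Field: 291.0495/20 → 14 → O, 156.6320/10 → 15 → P; chars OP.
Square: 11.0495/2 → 5, 6.6320/1 → 6; chars 56.
Subsquare: 1.0495/0.0833333 → 12 → m, 0.6320/0.0416667 → 15 → p; chars mp.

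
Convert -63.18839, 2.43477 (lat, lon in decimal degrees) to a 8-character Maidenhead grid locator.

JC16ft24

Shift to the Maidenhead origin (180°W, 90°S): lon 182.43477, lat 26.81161.
Field: 182.43477/20 → 9 → J, 26.81161/10 → 2 → C; chars JC.
Square: 2.43477/2 → 1, 6.81161/1 → 6; chars 16.
Subsquare: 0.43477/0.0833333 → 5 → f, 0.81161/0.0416667 → 19 → t; chars ft.
Extended square: 0.01810/0.00833333 → 2, 0.01994/0.00416667 → 4; chars 24.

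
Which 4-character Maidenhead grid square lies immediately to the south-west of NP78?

NP67

Longitude square 7; −1 → 6.
Latitude square 8; −1 → 7.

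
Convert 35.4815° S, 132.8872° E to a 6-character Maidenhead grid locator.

PF64km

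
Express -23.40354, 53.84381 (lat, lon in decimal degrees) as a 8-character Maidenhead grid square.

LG66wo13

Add 180° to longitude and 90° to latitude: 233.84381, 66.59646.
Field: 233.84381/20 → 11 → L, 66.59646/10 → 6 → G; chars LG.
Square: 13.84381/2 → 6, 6.59646/1 → 6; chars 66.
Subsquare: 1.84381/0.0833333 → 22 → w, 0.59646/0.0416667 → 14 → o; chars wo.
Extended square: 0.01048/0.00833333 → 1, 0.01313/0.00416667 → 3; chars 13.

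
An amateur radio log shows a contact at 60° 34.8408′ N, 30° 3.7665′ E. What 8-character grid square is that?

KP50an79

Add 180° to longitude and 90° to latitude: 210.06277, 150.58068.
Field: lon ⌊210.06277/20⌋ = 10 → K; lat ⌊150.58068/10⌋ = 15 → P.
Square: lon ⌊10.06277/2⌋ = 5; lat ⌊0.58068/1⌋ = 0.
Subsquare: lon ⌊0.06277/0.0833333⌋ = 0 → a; lat ⌊0.58068/0.0416667⌋ = 13 → n.
Extended square: lon ⌊0.06277/0.00833333⌋ = 7; lat ⌊0.03901/0.00416667⌋ = 9.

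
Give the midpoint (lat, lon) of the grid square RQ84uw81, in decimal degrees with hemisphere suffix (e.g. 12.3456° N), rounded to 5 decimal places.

74.92292° N, 177.73750° E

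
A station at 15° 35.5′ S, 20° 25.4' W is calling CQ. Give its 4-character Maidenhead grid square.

HH94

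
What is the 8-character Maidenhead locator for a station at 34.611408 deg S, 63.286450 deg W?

FF85ij53

Add 180° to longitude and 90° to latitude: 116.71355, 55.38859.
Field: lon ⌊116.71355/20⌋ = 5 → F; lat ⌊55.38859/10⌋ = 5 → F.
Square: lon ⌊16.71355/2⌋ = 8; lat ⌊5.38859/1⌋ = 5.
Subsquare: lon ⌊0.71355/0.0833333⌋ = 8 → i; lat ⌊0.38859/0.0416667⌋ = 9 → j.
Extended square: lon ⌊0.04688/0.00833333⌋ = 5; lat ⌊0.01359/0.00416667⌋ = 3.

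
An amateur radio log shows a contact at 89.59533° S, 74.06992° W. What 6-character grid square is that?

FA20xj

Offset from 180°W / 90°S: lon 105.9301°, lat 0.4047°.
Field: 105.9301/20 → 5 → F, 0.4047/10 → 0 → A; chars FA.
Square: 5.9301/2 → 2, 0.4047/1 → 0; chars 20.
Subsquare: 1.9301/0.0833333 → 23 → x, 0.4047/0.0416667 → 9 → j; chars xj.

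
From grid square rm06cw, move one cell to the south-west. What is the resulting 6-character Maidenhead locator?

RM06bv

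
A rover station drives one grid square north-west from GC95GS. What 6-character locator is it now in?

Longitude subsquare g = 6; −1 → 5 = f.
Latitude subsquare s = 18; +1 → 19 = t.

GC95ft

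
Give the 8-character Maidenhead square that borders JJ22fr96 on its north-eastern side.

JJ22gr07

Longitude extended square 9; +1 → 10, wraps to 0, carry into subsquare.
Longitude subsquare f = 5; +1 → 6 = g.
Latitude extended square 6; +1 → 7.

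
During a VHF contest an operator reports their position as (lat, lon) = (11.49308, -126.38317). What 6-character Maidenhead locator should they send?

CK61tl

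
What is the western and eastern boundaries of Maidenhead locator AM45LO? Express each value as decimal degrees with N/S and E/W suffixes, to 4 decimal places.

Field A=0, M=12: +0·20° lon, +12·10° lat → SW at lon -180°, lat 30°.
Square 4, 5: +4·2° lon, +5·1° lat → SW at lon -172°, lat 35°.
Subsquare l=11, o=14: +11·0.0833333° lon, +14·0.0416667° lat → SW at lon -171.083°, lat 35.5833°.
Cell spans 0.0833333° lon × 0.0416667° lat.
west 171.0833° W, east 171.0000° W.

171.0833° W, 171.0000° W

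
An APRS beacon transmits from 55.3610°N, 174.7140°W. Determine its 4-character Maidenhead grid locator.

AO25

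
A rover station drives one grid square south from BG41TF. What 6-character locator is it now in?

BG41te

Latitude subsquare f = 5; −1 → 4 = e.
The longitude characters are unchanged.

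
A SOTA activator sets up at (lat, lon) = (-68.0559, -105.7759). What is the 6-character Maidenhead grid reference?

DC71cw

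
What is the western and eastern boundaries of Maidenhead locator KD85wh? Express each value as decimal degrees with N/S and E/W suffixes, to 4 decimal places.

37.8333° E, 37.9167° E

Field K=10, D=3: +10·20° lon, +3·10° lat → SW at lon 20°, lat -60°.
Square 8, 5: +8·2° lon, +5·1° lat → SW at lon 36°, lat -55°.
Subsquare w=22, h=7: +22·0.0833333° lon, +7·0.0416667° lat → SW at lon 37.8333°, lat -54.7083°.
Cell spans 0.0833333° lon × 0.0416667° lat.
west 37.8333° E, east 37.9167° E.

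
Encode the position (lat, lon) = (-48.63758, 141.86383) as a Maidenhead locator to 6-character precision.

QE01wi

Add 180° to longitude and 90° to latitude: 321.8638, 41.3624.
Field: lon ⌊321.8638/20⌋ = 16 → Q; lat ⌊41.3624/10⌋ = 4 → E.
Square: lon ⌊1.8638/2⌋ = 0; lat ⌊1.3624/1⌋ = 1.
Subsquare: lon ⌊1.8638/0.0833333⌋ = 22 → w; lat ⌊0.3624/0.0416667⌋ = 8 → i.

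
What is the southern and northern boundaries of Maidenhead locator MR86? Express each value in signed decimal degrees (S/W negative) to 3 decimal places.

Field M=12, R=17: +12·20° lon, +17·10° lat → SW at lon 60°, lat 80°.
Square 8, 6: +8·2° lon, +6·1° lat → SW at lon 76°, lat 86°.
Cell spans 2° lon × 1° lat.
south 86.000, north 87.000.

86.000, 87.000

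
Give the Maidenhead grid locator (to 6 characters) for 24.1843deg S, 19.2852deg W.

IG05it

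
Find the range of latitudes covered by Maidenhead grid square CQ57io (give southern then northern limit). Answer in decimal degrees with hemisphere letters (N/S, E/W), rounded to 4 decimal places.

Field C=2, Q=16: +2·20° lon, +16·10° lat → SW at lon -140°, lat 70°.
Square 5, 7: +5·2° lon, +7·1° lat → SW at lon -130°, lat 77°.
Subsquare i=8, o=14: +8·0.0833333° lon, +14·0.0416667° lat → SW at lon -129.333°, lat 77.5833°.
Cell spans 0.0833333° lon × 0.0416667° lat.
south 77.5833° N, north 77.6250° N.

77.5833° N, 77.6250° N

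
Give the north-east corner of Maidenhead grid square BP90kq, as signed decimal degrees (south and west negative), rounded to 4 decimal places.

Field B=1, P=15: +1·20° lon, +15·10° lat → SW at lon -160°, lat 60°.
Square 9, 0: +9·2° lon, +0·1° lat → SW at lon -142°, lat 60°.
Subsquare k=10, q=16: +10·0.0833333° lon, +16·0.0416667° lat → SW at lon -141.167°, lat 60.6667°.
Cell spans 0.0833333° lon × 0.0416667° lat. NE corner is SW corner plus one full cell.
latitude 60.7083, longitude -141.0833.

60.7083, -141.0833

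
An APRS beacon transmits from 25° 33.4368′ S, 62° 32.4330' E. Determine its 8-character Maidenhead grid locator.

MG14gk46

Shift to the Maidenhead origin (180°W, 90°S): lon 242.54055, lat 64.44272.
Field: lon ⌊242.54055/20⌋ = 12 → M; lat ⌊64.44272/10⌋ = 6 → G.
Square: lon ⌊2.54055/2⌋ = 1; lat ⌊4.44272/1⌋ = 4.
Subsquare: lon ⌊0.54055/0.0833333⌋ = 6 → g; lat ⌊0.44272/0.0416667⌋ = 10 → k.
Extended square: lon ⌊0.04055/0.00833333⌋ = 4; lat ⌊0.02605/0.00416667⌋ = 6.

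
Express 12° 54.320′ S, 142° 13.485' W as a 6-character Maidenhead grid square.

Shift to the Maidenhead origin (180°W, 90°S): lon 37.7752, lat 77.0947.
Field: 37.7752/20 → 1 → B, 77.0947/10 → 7 → H; chars BH.
Square: 17.7752/2 → 8, 7.0947/1 → 7; chars 87.
Subsquare: 1.7752/0.0833333 → 21 → v, 0.0947/0.0416667 → 2 → c; chars vc.

BH87vc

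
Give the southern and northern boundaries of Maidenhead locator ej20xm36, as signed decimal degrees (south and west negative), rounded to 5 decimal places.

Field E=4, J=9: +4·20° lon, +9·10° lat → SW at lon -100°, lat 0°.
Square 2, 0: +2·2° lon, +0·1° lat → SW at lon -96°, lat 0°.
Subsquare x=23, m=12: +23·0.0833333° lon, +12·0.0416667° lat → SW at lon -94.0833°, lat 0.5°.
Extended square 3, 6: +3·0.00833333° lon, +6·0.00416667° lat → SW at lon -94.0583°, lat 0.525°.
Cell spans 0.00833333° lon × 0.00416667° lat.
south 0.52500, north 0.52917.

0.52500, 0.52917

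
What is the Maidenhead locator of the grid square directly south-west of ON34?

ON23

Longitude square 3; −1 → 2.
Latitude square 4; −1 → 3.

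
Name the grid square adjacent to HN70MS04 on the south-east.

HN70ms13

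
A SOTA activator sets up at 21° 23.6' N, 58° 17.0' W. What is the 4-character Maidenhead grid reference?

GL01

Offset from 180°W / 90°S: lon 121.72°, lat 111.39°.
Field: 121.72/20 → 6 → G, 111.39/10 → 11 → L; chars GL.
Square: 1.72/2 → 0, 1.39/1 → 1; chars 01.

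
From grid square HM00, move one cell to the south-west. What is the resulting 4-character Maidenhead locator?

Longitude square 0; −1 → -1, wraps to 9, carry into field.
Longitude field H = 7; −1 → 6 = G.
Latitude square 0; −1 → -1, wraps to 9, carry into field.
Latitude field M = 12; −1 → 11 = L.

GL99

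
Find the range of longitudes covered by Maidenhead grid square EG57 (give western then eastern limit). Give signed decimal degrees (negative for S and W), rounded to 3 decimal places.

-90.000, -88.000

Field E=4, G=6: +4·20° lon, +6·10° lat → SW at lon -100°, lat -30°.
Square 5, 7: +5·2° lon, +7·1° lat → SW at lon -90°, lat -23°.
Cell spans 2° lon × 1° lat.
west -90.000, east -88.000.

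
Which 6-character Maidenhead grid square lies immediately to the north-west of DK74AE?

DK64xf

Longitude subsquare a = 0; −1 → -1, wraps to 23 = x, carry into square.
Longitude square 7; −1 → 6.
Latitude subsquare e = 4; +1 → 5 = f.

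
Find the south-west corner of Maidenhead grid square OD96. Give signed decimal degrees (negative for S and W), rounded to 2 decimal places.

-54.00, 118.00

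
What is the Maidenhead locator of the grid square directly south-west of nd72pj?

ND72oi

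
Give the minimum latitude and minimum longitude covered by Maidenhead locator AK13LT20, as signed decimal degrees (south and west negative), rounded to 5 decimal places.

13.79167, -177.06667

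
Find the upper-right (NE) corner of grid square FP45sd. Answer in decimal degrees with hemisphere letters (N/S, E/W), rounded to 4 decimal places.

65.1667° N, 70.4167° W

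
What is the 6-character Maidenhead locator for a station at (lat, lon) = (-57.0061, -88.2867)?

Offset from 180°W / 90°S: lon 91.7133°, lat 32.9939°.
Field: lon ⌊91.7133/20⌋ = 4 → E; lat ⌊32.9939/10⌋ = 3 → D.
Square: lon ⌊11.7133/2⌋ = 5; lat ⌊2.9939/1⌋ = 2.
Subsquare: lon ⌊1.7133/0.0833333⌋ = 20 → u; lat ⌊0.9939/0.0416667⌋ = 23 → x.

ED52ux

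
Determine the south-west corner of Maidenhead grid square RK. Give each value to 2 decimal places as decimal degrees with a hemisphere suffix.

10.00° N, 160.00° E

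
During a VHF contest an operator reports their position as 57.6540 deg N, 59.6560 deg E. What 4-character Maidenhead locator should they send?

LO97

Offset from 180°W / 90°S: lon 239.66°, lat 147.65°.
Field: 239.66/20 → 11 → L, 147.65/10 → 14 → O; chars LO.
Square: 19.66/2 → 9, 7.65/1 → 7; chars 97.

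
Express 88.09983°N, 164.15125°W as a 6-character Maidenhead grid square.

Offset from 180°W / 90°S: lon 15.8487°, lat 178.0998°.
Field: lon ⌊15.8487/20⌋ = 0 → A; lat ⌊178.0998/10⌋ = 17 → R.
Square: lon ⌊15.8487/2⌋ = 7; lat ⌊8.0998/1⌋ = 8.
Subsquare: lon ⌊1.8487/0.0833333⌋ = 22 → w; lat ⌊0.0998/0.0416667⌋ = 2 → c.

AR78wc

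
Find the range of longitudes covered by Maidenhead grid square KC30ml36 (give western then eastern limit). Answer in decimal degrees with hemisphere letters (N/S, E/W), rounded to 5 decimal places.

Field K=10, C=2: +10·20° lon, +2·10° lat → SW at lon 20°, lat -70°.
Square 3, 0: +3·2° lon, +0·1° lat → SW at lon 26°, lat -70°.
Subsquare m=12, l=11: +12·0.0833333° lon, +11·0.0416667° lat → SW at lon 27°, lat -69.5417°.
Extended square 3, 6: +3·0.00833333° lon, +6·0.00416667° lat → SW at lon 27.025°, lat -69.5167°.
Cell spans 0.00833333° lon × 0.00416667° lat.
west 27.02500° E, east 27.03333° E.

27.02500° E, 27.03333° E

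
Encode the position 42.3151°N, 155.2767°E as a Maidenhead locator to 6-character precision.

QN72ph

Shift to the Maidenhead origin (180°W, 90°S): lon 335.2767, lat 132.3151.
Field: 335.2767/20 → 16 → Q, 132.3151/10 → 13 → N; chars QN.
Square: 15.2767/2 → 7, 2.3151/1 → 2; chars 72.
Subsquare: 1.2767/0.0833333 → 15 → p, 0.3151/0.0416667 → 7 → h; chars ph.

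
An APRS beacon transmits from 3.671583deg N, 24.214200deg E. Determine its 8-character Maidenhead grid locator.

KJ23cq51

Offset from 180°W / 90°S: lon 204.21420°, lat 93.67158°.
Field: 204.21420/20 → 10 → K, 93.67158/10 → 9 → J; chars KJ.
Square: 4.21420/2 → 2, 3.67158/1 → 3; chars 23.
Subsquare: 0.21420/0.0833333 → 2 → c, 0.67158/0.0416667 → 16 → q; chars cq.
Extended square: 0.04753/0.00833333 → 5, 0.00492/0.00416667 → 1; chars 51.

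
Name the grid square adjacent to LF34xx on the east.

Longitude subsquare x = 23; +1 → 24, wraps to 0 = a, carry into square.
Longitude square 3; +1 → 4.
The latitude characters are unchanged.

LF44ax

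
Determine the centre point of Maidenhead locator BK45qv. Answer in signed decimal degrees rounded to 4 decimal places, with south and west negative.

15.8958, -150.6250

Field B=1, K=10: +1·20° lon, +10·10° lat → SW at lon -160°, lat 10°.
Square 4, 5: +4·2° lon, +5·1° lat → SW at lon -152°, lat 15°.
Subsquare q=16, v=21: +16·0.0833333° lon, +21·0.0416667° lat → SW at lon -150.667°, lat 15.875°.
Cell spans 0.0833333° lon × 0.0416667° lat. Centre is SW corner plus half of each.
latitude 15.8958, longitude -150.6250.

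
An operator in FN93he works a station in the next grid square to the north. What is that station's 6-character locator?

Latitude subsquare e = 4; +1 → 5 = f.
The longitude characters are unchanged.

FN93hf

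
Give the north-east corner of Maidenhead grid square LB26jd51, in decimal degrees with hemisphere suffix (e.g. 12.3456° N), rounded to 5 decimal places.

73.86667° S, 44.80000° E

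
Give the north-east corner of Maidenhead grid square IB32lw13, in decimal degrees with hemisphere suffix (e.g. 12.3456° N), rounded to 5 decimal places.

Field I=8, B=1: +8·20° lon, +1·10° lat → SW at lon -20°, lat -80°.
Square 3, 2: +3·2° lon, +2·1° lat → SW at lon -14°, lat -78°.
Subsquare l=11, w=22: +11·0.0833333° lon, +22·0.0416667° lat → SW at lon -13.0833°, lat -77.0833°.
Extended square 1, 3: +1·0.00833333° lon, +3·0.00416667° lat → SW at lon -13.075°, lat -77.0708°.
Cell spans 0.00833333° lon × 0.00416667° lat. NE corner is SW corner plus one full cell.
latitude 77.06667° S, longitude 13.06667° W.

77.06667° S, 13.06667° W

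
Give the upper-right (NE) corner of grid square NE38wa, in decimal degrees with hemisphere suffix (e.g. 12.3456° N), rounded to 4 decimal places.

41.9583° S, 87.9167° E

Field N=13, E=4: +13·20° lon, +4·10° lat → SW at lon 80°, lat -50°.
Square 3, 8: +3·2° lon, +8·1° lat → SW at lon 86°, lat -42°.
Subsquare w=22, a=0: +22·0.0833333° lon, +0·0.0416667° lat → SW at lon 87.8333°, lat -42°.
Cell spans 0.0833333° lon × 0.0416667° lat. NE corner is SW corner plus one full cell.
latitude 41.9583° S, longitude 87.9167° E.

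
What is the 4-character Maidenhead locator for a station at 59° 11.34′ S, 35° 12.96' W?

HD20

Offset from 180°W / 90°S: lon 144.78°, lat 30.81°.
Field: lon ⌊144.78/20⌋ = 7 → H; lat ⌊30.81/10⌋ = 3 → D.
Square: lon ⌊4.78/2⌋ = 2; lat ⌊0.81/1⌋ = 0.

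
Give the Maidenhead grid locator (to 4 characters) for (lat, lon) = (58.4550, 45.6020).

LO28

Add 180° to longitude and 90° to latitude: 225.60, 148.45.
Field (20°×10°, letters A–R): 225.60/20 → 11 → L, 148.45/10 → 14 → O; chars LO.
Square (2°×1°, digits 0–9): 5.60/2 → 2, 8.45/1 → 8; chars 28.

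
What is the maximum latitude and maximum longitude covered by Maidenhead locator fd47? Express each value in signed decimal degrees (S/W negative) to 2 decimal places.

-52.00, -70.00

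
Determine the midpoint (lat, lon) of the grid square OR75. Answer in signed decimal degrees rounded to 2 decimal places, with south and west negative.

Field O=14, R=17: +14·20° lon, +17·10° lat → SW at lon 100°, lat 80°.
Square 7, 5: +7·2° lon, +5·1° lat → SW at lon 114°, lat 85°.
Cell spans 2° lon × 1° lat. Centre is SW corner plus half of each.
latitude 85.50, longitude 115.00.

85.50, 115.00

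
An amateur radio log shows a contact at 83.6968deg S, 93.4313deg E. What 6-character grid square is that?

Shift to the Maidenhead origin (180°W, 90°S): lon 273.4313, lat 6.3032.
Field: 273.4313/20 → 13 → N, 6.3032/10 → 0 → A; chars NA.
Square: 13.4313/2 → 6, 6.3032/1 → 6; chars 66.
Subsquare: 1.4313/0.0833333 → 17 → r, 0.3032/0.0416667 → 7 → h; chars rh.

NA66rh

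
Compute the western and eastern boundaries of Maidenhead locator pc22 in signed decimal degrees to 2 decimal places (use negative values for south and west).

Field P=15, C=2: +15·20° lon, +2·10° lat → SW at lon 120°, lat -70°.
Square 2, 2: +2·2° lon, +2·1° lat → SW at lon 124°, lat -68°.
Cell spans 2° lon × 1° lat.
west 124.00, east 126.00.

124.00, 126.00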